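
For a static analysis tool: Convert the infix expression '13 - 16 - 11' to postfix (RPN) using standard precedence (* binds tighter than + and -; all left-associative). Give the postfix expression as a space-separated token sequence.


Applying the shunting-yard algorithm:
  Operand 13 -> output
  Push '-' onto operator stack -> op-stack: [-]
  Operand 16 -> output
  See '-' (prec 1); top '-' (prec 1) >= it -> pop '-' to output
  Push '-' onto operator stack -> op-stack: [-]
  Operand 11 -> output
  End of input: pop '-' to output
Postfix result: 13 16 - 11 -

13 16 - 11 -


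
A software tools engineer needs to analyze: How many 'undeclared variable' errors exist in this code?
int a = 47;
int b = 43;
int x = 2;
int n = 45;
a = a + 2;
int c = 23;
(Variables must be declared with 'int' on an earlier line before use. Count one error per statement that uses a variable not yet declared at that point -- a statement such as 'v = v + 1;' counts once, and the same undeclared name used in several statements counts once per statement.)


Scanning code line by line:
  Line 1: declare 'a' -> declared = ['a']
  Line 2: declare 'b' -> declared = ['a', 'b']
  Line 3: declare 'x' -> declared = ['a', 'b', 'x']
  Line 4: declare 'n' -> declared = ['a', 'b', 'n', 'x']
  Line 5: use 'a' -> OK (declared)
  Line 6: declare 'c' -> declared = ['a', 'b', 'c', 'n', 'x']
Total undeclared variable errors: 0

0


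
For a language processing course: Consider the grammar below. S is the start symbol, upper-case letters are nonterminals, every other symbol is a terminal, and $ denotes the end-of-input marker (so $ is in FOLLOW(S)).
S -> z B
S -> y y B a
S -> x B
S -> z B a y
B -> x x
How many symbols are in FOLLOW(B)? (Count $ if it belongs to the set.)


S is the start symbol and does not occur in any rule body, so FOLLOW(S) = {$}.
Examining every occurrence of B in a rule body:
  S -> z B : B is at the right end -> add FOLLOW(S) = {$}
  S -> y y B a : B is followed by terminal 'a' -> add 'a'
  S -> x B : B is at the right end -> add FOLLOW(S) = {$} (already in the set)
  S -> z B a y : B is followed by terminal 'a' -> add 'a' (already in the set)
  B -> x x : B does not occur in the body -> contributes nothing
FOLLOW(B) = {a, $}
Count: 2

2


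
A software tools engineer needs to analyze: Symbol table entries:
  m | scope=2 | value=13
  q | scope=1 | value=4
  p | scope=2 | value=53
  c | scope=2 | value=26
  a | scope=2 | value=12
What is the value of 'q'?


Searching symbol table for 'q':
  m | scope=2 | value=13
  q | scope=1 | value=4 <- MATCH
  p | scope=2 | value=53
  c | scope=2 | value=26
  a | scope=2 | value=12
Found 'q' at scope 1 with value 4

4


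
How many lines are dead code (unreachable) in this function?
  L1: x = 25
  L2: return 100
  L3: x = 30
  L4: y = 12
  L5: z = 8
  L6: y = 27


Analyzing control flow:
  L1: reachable (before return)
  L2: reachable (return statement)
  L3: DEAD (after return at L2)
  L4: DEAD (after return at L2)
  L5: DEAD (after return at L2)
  L6: DEAD (after return at L2)
Return at L2, total lines = 6
Dead lines: L3 through L6
Count: 4

4


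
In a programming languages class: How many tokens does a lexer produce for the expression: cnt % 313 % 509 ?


Scanning 'cnt % 313 % 509'
Token 1: 'cnt' -> identifier
Token 2: '%' -> operator
Token 3: '313' -> integer_literal
Token 4: '%' -> operator
Token 5: '509' -> integer_literal
Total tokens: 5

5


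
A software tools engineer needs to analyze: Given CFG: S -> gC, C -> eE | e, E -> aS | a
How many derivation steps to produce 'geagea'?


Grammar: S -> gC, C -> eE | e, E -> aS | a
Deriving 'geagea':
Step 1: S -> gC => gC
Step 2: C -> eE => geE
Step 3: E -> aS => geaS
Step 4: S -> gC => geagC
Step 5: C -> eE => geageE
Step 6: E -> a => geagea
Total derivation steps: 6

6


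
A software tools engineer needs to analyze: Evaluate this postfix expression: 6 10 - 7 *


Processing tokens left to right:
Push 6, Push 10
Pop 6 and 10, compute 6 - 10 = -4, push -4
Push 7
Pop -4 and 7, compute -4 * 7 = -28, push -28
Stack result: -28

-28


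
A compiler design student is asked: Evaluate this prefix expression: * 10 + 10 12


Parsing prefix expression: * 10 + 10 12
Step 1: Innermost operation '+ 10 12'
  10 + 12 = 22
Step 2: Outer operation '* 10 [22]'
  10 * 22 = 220

220


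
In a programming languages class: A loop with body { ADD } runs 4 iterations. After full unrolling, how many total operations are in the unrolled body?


Loop body operations: ADD (1 op per iteration)
Unrolling 4 iterations:
  Iteration 1: ADD (1 ops)
  Iteration 2: ADD (1 ops)
  Iteration 3: ADD (1 ops)
  Iteration 4: ADD (1 ops)
Total: 4 iterations * 1 ops/iter = 4 operations

4


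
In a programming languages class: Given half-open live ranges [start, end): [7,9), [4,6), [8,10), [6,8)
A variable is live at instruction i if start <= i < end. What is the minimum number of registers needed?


Live ranges:
  Var0: [7, 9)
  Var1: [4, 6)
  Var2: [8, 10)
  Var3: [6, 8)
Sweep-line events (position, delta, active):
  pos=4 start -> active=1
  pos=6 end -> active=0
  pos=6 start -> active=1
  pos=7 start -> active=2
  pos=8 end -> active=1
  pos=8 start -> active=2
  pos=9 end -> active=1
  pos=10 end -> active=0
Maximum simultaneous active: 2
Minimum registers needed: 2

2


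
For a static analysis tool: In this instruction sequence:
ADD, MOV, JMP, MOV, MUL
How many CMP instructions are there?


Scanning instruction sequence for CMP:
  Position 1: ADD
  Position 2: MOV
  Position 3: JMP
  Position 4: MOV
  Position 5: MUL
Matches at positions: []
Total CMP count: 0

0


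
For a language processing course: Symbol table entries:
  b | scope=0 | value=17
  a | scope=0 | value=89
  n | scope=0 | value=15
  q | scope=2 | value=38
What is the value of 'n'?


Searching symbol table for 'n':
  b | scope=0 | value=17
  a | scope=0 | value=89
  n | scope=0 | value=15 <- MATCH
  q | scope=2 | value=38
Found 'n' at scope 0 with value 15

15


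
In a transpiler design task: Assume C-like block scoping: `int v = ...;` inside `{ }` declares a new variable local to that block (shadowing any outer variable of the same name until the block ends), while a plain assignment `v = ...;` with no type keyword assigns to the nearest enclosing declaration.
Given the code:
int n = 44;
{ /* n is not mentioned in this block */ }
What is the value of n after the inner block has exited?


Analyzing scoping rules:
Outer scope: declares n = 44
Inner block: n is neither redeclared nor assigned -> unchanged
After the block -> 44
Result: 44

44


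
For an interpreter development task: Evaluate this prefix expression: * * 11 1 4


Parsing prefix expression: * * 11 1 4
Step 1: Innermost operation '* 11 1'
  11 * 1 = 11
Step 2: Outer operation '* [11] 4'
  11 * 4 = 44

44


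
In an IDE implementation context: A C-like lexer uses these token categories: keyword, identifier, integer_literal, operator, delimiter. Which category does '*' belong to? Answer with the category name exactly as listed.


Token: '*'
Checking categories:
  identifier: no
  integer_literal: no
  operator: YES
  keyword: no
  delimiter: no
Category: operator

operator


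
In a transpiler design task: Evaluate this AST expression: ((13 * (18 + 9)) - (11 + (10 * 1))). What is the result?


Expression: ((13 * (18 + 9)) - (11 + (10 * 1)))
Evaluating step by step:
  18 + 9 = 27
  13 * 27 = 351
  10 * 1 = 10
  11 + 10 = 21
  351 - 21 = 330
Result: 330

330


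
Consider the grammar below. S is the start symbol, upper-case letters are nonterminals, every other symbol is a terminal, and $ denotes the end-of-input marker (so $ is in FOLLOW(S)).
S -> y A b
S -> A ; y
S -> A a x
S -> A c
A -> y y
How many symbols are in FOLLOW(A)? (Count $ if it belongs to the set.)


S is the start symbol and does not occur in any rule body, so FOLLOW(S) = {$}.
Examining every occurrence of A in a rule body:
  S -> y A b : A is followed by terminal 'b' -> add 'b'
  S -> A ; y : A is followed by terminal ';' -> add ';'
  S -> A a x : A is followed by terminal 'a' -> add 'a'
  S -> A c : A is followed by terminal 'c' -> add 'c'
  A -> y y : A does not occur in the body -> contributes nothing
FOLLOW(A) = {;, a, b, c}
Count: 4

4


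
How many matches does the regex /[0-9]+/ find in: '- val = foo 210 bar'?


Pattern: /[0-9]+/ (int literals)
Input: '- val = foo 210 bar'
Scanning for matches:
  Match 1: '210'
Total matches: 1

1


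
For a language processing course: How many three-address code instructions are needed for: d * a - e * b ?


Expression: d * a - e * b
Generating three-address code (respecting * over +/- precedence):
  Instruction 1: t1 = d * a
  Instruction 2: t2 = e * b
  Instruction 3: t3 = t1 - t2
Total instructions: 3

3


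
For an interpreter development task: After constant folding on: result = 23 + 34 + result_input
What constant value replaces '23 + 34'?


Identifying constant sub-expression:
  Original: result = 23 + 34 + result_input
  23 and 34 are both compile-time constants
  Evaluating: 23 + 34 = 57
  After folding: result = 57 + result_input

57


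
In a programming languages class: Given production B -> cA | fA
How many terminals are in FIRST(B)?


Production: B -> cA | fA
Examining each alternative for leading terminals:
  B -> cA : first terminal = 'c'
  B -> fA : first terminal = 'f'
FIRST(B) = {c, f}
Count: 2

2


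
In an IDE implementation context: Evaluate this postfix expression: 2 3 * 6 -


Processing tokens left to right:
Push 2, Push 3
Pop 2 and 3, compute 2 * 3 = 6, push 6
Push 6
Pop 6 and 6, compute 6 - 6 = 0, push 0
Stack result: 0

0


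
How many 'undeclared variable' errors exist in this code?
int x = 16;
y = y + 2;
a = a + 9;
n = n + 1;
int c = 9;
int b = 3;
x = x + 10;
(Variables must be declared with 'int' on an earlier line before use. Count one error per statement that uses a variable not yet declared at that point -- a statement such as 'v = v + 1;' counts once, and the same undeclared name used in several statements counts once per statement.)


Scanning code line by line:
  Line 1: declare 'x' -> declared = ['x']
  Line 2: use 'y' -> ERROR (undeclared)
  Line 3: use 'a' -> ERROR (undeclared)
  Line 4: use 'n' -> ERROR (undeclared)
  Line 5: declare 'c' -> declared = ['c', 'x']
  Line 6: declare 'b' -> declared = ['b', 'c', 'x']
  Line 7: use 'x' -> OK (declared)
Total undeclared variable errors: 3

3


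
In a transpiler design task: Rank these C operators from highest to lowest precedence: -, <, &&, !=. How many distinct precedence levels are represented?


Looking up precedence for each operator:
  - -> precedence 5
  < -> precedence 4
  && -> precedence 2
  != -> precedence 3
Sorted highest to lowest: -, <, !=, &&
Distinct precedence values: [5, 4, 3, 2]
Number of distinct levels: 4

4


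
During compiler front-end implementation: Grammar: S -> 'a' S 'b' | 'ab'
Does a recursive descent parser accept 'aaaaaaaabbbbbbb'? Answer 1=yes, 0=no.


Grammar accepts strings of the form a^n b^n (n >= 1)
Word: 'aaaaaaaabbbbbbb'
Counting: 8 a's and 7 b's
Check: 8 == 7? No
Mismatch: a-count != b-count
Rejected

0


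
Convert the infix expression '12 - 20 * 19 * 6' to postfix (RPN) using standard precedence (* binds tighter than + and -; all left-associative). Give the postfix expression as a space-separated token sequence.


Applying the shunting-yard algorithm:
  Operand 12 -> output
  Push '-' onto operator stack -> op-stack: [-]
  Operand 20 -> output
  Push '*' onto operator stack -> op-stack: [-, *]
  Operand 19 -> output
  See '*' (prec 2); top '*' (prec 2) >= it -> pop '*' to output
  Push '*' onto operator stack -> op-stack: [-, *]
  Operand 6 -> output
  End of input: pop '*' to output
  End of input: pop '-' to output
Postfix result: 12 20 19 * 6 * -

12 20 19 * 6 * -


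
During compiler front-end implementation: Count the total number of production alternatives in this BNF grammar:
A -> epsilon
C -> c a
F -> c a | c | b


Counting alternatives per rule:
  A: 1 alternative(s)
  C: 1 alternative(s)
  F: 3 alternative(s)
Sum: 1 + 1 + 3 = 5

5


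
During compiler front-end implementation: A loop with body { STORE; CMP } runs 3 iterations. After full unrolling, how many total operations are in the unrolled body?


Loop body operations: STORE, CMP (2 ops per iteration)
Unrolling 3 iterations:
  Iteration 1: STORE, CMP (2 ops)
  Iteration 2: STORE, CMP (2 ops)
  Iteration 3: STORE, CMP (2 ops)
Total: 3 iterations * 2 ops/iter = 6 operations

6


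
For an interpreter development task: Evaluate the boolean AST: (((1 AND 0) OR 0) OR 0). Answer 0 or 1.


Step 1: Evaluate inner node
  1 AND 0 = 0
Step 2: Evaluate next node
  0 OR 0 = 0
Step 3: Evaluate root node
  0 OR 0 = 0

0


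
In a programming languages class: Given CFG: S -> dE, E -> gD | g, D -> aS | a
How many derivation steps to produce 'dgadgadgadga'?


Grammar: S -> dE, E -> gD | g, D -> aS | a
Deriving 'dgadgadgadga':
Step 1: S -> dE => dE
Step 2: E -> gD => dgD
Step 3: D -> aS => dgaS
Step 4: S -> dE => dgadE
Step 5: E -> gD => dgadgD
Step 6: D -> aS => dgadgaS
Step 7: S -> dE => dgadgadE
Step 8: E -> gD => dgadgadgD
Step 9: D -> aS => dgadgadgaS
Step 10: S -> dE => dgadgadgadE
Step 11: E -> gD => dgadgadgadgD
Step 12: D -> a => dgadgadgadga
Total derivation steps: 12

12


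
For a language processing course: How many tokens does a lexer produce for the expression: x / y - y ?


Scanning 'x / y - y'
Token 1: 'x' -> identifier
Token 2: '/' -> operator
Token 3: 'y' -> identifier
Token 4: '-' -> operator
Token 5: 'y' -> identifier
Total tokens: 5

5


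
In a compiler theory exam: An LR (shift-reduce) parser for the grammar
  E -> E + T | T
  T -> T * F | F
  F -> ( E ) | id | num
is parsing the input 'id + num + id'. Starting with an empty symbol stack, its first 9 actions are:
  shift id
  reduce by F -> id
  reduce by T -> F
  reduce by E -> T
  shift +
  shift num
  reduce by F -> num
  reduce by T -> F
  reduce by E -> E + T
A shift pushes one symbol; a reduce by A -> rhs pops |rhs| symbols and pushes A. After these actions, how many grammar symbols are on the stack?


Tracking the symbol stack through each action:
  Action 1: shift 'id' : push -> stack = [id] (size 1)
  Action 2: reduce by F -> id : pop 1, push F -> stack = [F] (size 1)
  Action 3: reduce by T -> F : pop 1, push T -> stack = [T] (size 1)
  Action 4: reduce by E -> T : pop 1, push E -> stack = [E] (size 1)
  Action 5: shift '+' : push -> stack = [E, +] (size 2)
  Action 6: shift 'num' : push -> stack = [E, +, num] (size 3)
  Action 7: reduce by F -> num : pop 1, push F -> stack = [E, +, F] (size 3)
  Action 8: reduce by T -> F : pop 1, push T -> stack = [E, +, T] (size 3)
  Action 9: reduce by E -> E + T : pop 3, push E -> stack = [E] (size 1)
Final stack size: 1

1


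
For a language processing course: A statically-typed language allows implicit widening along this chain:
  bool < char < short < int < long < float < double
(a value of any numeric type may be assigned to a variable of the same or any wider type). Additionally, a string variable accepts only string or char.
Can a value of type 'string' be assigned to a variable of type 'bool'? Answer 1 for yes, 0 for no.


Target variable type: bool
Source value type: string
Rule: string cannot widen to any numeric type
Result: 0

0


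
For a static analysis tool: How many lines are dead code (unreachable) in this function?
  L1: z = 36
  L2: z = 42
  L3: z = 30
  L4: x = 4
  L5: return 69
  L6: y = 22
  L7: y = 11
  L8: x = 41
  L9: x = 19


Analyzing control flow:
  L1: reachable (before return)
  L2: reachable (before return)
  L3: reachable (before return)
  L4: reachable (before return)
  L5: reachable (return statement)
  L6: DEAD (after return at L5)
  L7: DEAD (after return at L5)
  L8: DEAD (after return at L5)
  L9: DEAD (after return at L5)
Return at L5, total lines = 9
Dead lines: L6 through L9
Count: 4

4


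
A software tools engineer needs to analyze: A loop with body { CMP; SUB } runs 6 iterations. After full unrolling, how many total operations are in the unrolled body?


Loop body operations: CMP, SUB (2 ops per iteration)
Unrolling 6 iterations:
  Iteration 1: CMP, SUB (2 ops)
  Iteration 2: CMP, SUB (2 ops)
  Iteration 3: CMP, SUB (2 ops)
  Iteration 4: CMP, SUB (2 ops)
  Iteration 5: CMP, SUB (2 ops)
  Iteration 6: CMP, SUB (2 ops)
Total: 6 iterations * 2 ops/iter = 12 operations

12


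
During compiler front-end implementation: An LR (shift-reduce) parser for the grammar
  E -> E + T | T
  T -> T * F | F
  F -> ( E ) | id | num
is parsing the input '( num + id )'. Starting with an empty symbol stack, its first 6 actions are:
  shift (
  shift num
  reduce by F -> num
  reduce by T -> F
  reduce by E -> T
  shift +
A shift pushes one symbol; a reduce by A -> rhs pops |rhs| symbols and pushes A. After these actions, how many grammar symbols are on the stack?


Tracking the symbol stack through each action:
  Action 1: shift '(' : push -> stack = [(] (size 1)
  Action 2: shift 'num' : push -> stack = [(, num] (size 2)
  Action 3: reduce by F -> num : pop 1, push F -> stack = [(, F] (size 2)
  Action 4: reduce by T -> F : pop 1, push T -> stack = [(, T] (size 2)
  Action 5: reduce by E -> T : pop 1, push E -> stack = [(, E] (size 2)
  Action 6: shift '+' : push -> stack = [(, E, +] (size 3)
Final stack size: 3

3


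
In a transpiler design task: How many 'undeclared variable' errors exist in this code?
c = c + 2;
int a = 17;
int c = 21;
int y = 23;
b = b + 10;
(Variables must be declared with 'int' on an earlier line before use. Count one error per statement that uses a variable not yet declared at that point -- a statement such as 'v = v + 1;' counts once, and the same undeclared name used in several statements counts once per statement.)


Scanning code line by line:
  Line 1: use 'c' -> ERROR (undeclared)
  Line 2: declare 'a' -> declared = ['a']
  Line 3: declare 'c' -> declared = ['a', 'c']
  Line 4: declare 'y' -> declared = ['a', 'c', 'y']
  Line 5: use 'b' -> ERROR (undeclared)
Total undeclared variable errors: 2

2


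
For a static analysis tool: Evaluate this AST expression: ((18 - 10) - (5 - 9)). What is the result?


Expression: ((18 - 10) - (5 - 9))
Evaluating step by step:
  18 - 10 = 8
  5 - 9 = -4
  8 - -4 = 12
Result: 12

12


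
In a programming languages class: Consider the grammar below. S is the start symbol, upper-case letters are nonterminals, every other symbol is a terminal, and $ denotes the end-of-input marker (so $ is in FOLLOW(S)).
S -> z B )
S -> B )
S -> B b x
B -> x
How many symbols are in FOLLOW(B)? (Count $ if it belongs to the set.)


S is the start symbol and does not occur in any rule body, so FOLLOW(S) = {$}.
Examining every occurrence of B in a rule body:
  S -> z B ) : B is followed by terminal ')' -> add ')'
  S -> B ) : B is followed by terminal ')' -> add ')' (already in the set)
  S -> B b x : B is followed by terminal 'b' -> add 'b'
  B -> x : B does not occur in the body -> contributes nothing
FOLLOW(B) = {), b}
Count: 2

2


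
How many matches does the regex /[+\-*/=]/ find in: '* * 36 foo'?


Pattern: /[+\-*/=]/ (operators)
Input: '* * 36 foo'
Scanning for matches:
  Match 1: '*'
  Match 2: '*'
Total matches: 2

2


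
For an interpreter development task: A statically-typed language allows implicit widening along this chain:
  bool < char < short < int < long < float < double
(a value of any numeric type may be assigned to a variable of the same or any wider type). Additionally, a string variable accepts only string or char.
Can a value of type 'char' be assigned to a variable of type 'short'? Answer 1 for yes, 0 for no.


Target variable type: short
Source value type: char
Numeric ranks: char=1, short=2
Widening allowed iff rank(source) <= rank(target): 1 <= 2? Yes
Result: 1

1


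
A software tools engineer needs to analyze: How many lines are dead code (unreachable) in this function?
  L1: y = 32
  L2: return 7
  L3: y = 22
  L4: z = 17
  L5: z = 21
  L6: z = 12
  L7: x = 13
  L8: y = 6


Analyzing control flow:
  L1: reachable (before return)
  L2: reachable (return statement)
  L3: DEAD (after return at L2)
  L4: DEAD (after return at L2)
  L5: DEAD (after return at L2)
  L6: DEAD (after return at L2)
  L7: DEAD (after return at L2)
  L8: DEAD (after return at L2)
Return at L2, total lines = 8
Dead lines: L3 through L8
Count: 6

6


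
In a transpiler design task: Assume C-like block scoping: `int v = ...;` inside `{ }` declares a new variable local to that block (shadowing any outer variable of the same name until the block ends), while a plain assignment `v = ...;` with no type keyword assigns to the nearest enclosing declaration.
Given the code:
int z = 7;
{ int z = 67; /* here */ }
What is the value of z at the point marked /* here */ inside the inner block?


Analyzing scoping rules:
Outer scope: declares z = 7
Inner block: 'int z = 67;' declares a NEW z that shadows the outer one
Inside the block the inner declaration is in scope -> 67
Result: 67

67


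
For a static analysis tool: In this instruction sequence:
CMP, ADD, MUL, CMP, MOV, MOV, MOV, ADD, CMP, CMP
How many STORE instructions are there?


Scanning instruction sequence for STORE:
  Position 1: CMP
  Position 2: ADD
  Position 3: MUL
  Position 4: CMP
  Position 5: MOV
  Position 6: MOV
  Position 7: MOV
  Position 8: ADD
  Position 9: CMP
  Position 10: CMP
Matches at positions: []
Total STORE count: 0

0


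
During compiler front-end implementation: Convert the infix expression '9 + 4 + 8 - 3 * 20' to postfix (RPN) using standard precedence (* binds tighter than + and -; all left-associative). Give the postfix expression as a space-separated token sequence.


Applying the shunting-yard algorithm:
  Operand 9 -> output
  Push '+' onto operator stack -> op-stack: [+]
  Operand 4 -> output
  See '+' (prec 1); top '+' (prec 1) >= it -> pop '+' to output
  Push '+' onto operator stack -> op-stack: [+]
  Operand 8 -> output
  See '-' (prec 1); top '+' (prec 1) >= it -> pop '+' to output
  Push '-' onto operator stack -> op-stack: [-]
  Operand 3 -> output
  Push '*' onto operator stack -> op-stack: [-, *]
  Operand 20 -> output
  End of input: pop '*' to output
  End of input: pop '-' to output
Postfix result: 9 4 + 8 + 3 20 * -

9 4 + 8 + 3 20 * -


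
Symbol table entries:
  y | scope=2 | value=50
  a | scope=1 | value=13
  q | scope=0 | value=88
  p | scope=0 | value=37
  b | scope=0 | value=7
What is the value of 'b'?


Searching symbol table for 'b':
  y | scope=2 | value=50
  a | scope=1 | value=13
  q | scope=0 | value=88
  p | scope=0 | value=37
  b | scope=0 | value=7 <- MATCH
Found 'b' at scope 0 with value 7

7


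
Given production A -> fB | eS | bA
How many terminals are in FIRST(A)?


Production: A -> fB | eS | bA
Examining each alternative for leading terminals:
  A -> fB : first terminal = 'f'
  A -> eS : first terminal = 'e'
  A -> bA : first terminal = 'b'
FIRST(A) = {b, e, f}
Count: 3

3


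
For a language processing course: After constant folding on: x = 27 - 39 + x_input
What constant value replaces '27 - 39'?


Identifying constant sub-expression:
  Original: x = 27 - 39 + x_input
  27 and 39 are both compile-time constants
  Evaluating: 27 - 39 = -12
  After folding: x = -12 + x_input

-12


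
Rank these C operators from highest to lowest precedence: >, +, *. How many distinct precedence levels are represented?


Looking up precedence for each operator:
  > -> precedence 4
  + -> precedence 5
  * -> precedence 6
Sorted highest to lowest: *, +, >
Distinct precedence values: [6, 5, 4]
Number of distinct levels: 3

3


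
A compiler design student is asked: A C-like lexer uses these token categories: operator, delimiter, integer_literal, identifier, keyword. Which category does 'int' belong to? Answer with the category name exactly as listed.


Token: 'int'
Checking categories:
  identifier: no
  integer_literal: no
  operator: no
  keyword: YES
  delimiter: no
Category: keyword

keyword


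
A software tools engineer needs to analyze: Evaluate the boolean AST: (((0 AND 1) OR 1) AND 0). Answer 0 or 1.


Step 1: Evaluate inner node
  0 AND 1 = 0
Step 2: Evaluate next node
  0 OR 1 = 1
Step 3: Evaluate root node
  1 AND 0 = 0

0


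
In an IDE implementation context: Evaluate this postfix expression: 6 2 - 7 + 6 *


Processing tokens left to right:
Push 6, Push 2
Pop 6 and 2, compute 6 - 2 = 4, push 4
Push 7
Pop 4 and 7, compute 4 + 7 = 11, push 11
Push 6
Pop 11 and 6, compute 11 * 6 = 66, push 66
Stack result: 66

66


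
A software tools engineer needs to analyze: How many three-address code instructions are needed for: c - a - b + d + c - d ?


Expression: c - a - b + d + c - d
Generating three-address code (respecting * over +/- precedence):
  Instruction 1: t1 = c - a
  Instruction 2: t2 = t1 - b
  Instruction 3: t3 = t2 + d
  Instruction 4: t4 = t3 + c
  Instruction 5: t5 = t4 - d
Total instructions: 5

5


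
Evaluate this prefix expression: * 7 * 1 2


Parsing prefix expression: * 7 * 1 2
Step 1: Innermost operation '* 1 2'
  1 * 2 = 2
Step 2: Outer operation '* 7 [2]'
  7 * 2 = 14

14


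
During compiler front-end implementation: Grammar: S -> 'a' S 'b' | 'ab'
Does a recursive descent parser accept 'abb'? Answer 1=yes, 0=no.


Grammar accepts strings of the form a^n b^n (n >= 1)
Word: 'abb'
Counting: 1 a's and 2 b's
Check: 1 == 2? No
Mismatch: a-count != b-count
Rejected

0


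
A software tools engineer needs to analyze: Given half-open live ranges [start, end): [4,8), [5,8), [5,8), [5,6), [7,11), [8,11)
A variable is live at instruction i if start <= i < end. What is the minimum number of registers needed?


Live ranges:
  Var0: [4, 8)
  Var1: [5, 8)
  Var2: [5, 8)
  Var3: [5, 6)
  Var4: [7, 11)
  Var5: [8, 11)
Sweep-line events (position, delta, active):
  pos=4 start -> active=1
  pos=5 start -> active=2
  pos=5 start -> active=3
  pos=5 start -> active=4
  pos=6 end -> active=3
  pos=7 start -> active=4
  pos=8 end -> active=3
  pos=8 end -> active=2
  pos=8 end -> active=1
  pos=8 start -> active=2
  pos=11 end -> active=1
  pos=11 end -> active=0
Maximum simultaneous active: 4
Minimum registers needed: 4

4


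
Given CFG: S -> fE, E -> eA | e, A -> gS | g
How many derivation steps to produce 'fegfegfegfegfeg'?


Grammar: S -> fE, E -> eA | e, A -> gS | g
Deriving 'fegfegfegfegfeg':
Step 1: S -> fE => fE
Step 2: E -> eA => feA
Step 3: A -> gS => fegS
Step 4: S -> fE => fegfE
Step 5: E -> eA => fegfeA
Step 6: A -> gS => fegfegS
Step 7: S -> fE => fegfegfE
Step 8: E -> eA => fegfegfeA
Step 9: A -> gS => fegfegfegS
Step 10: S -> fE => fegfegfegfE
Step 11: E -> eA => fegfegfegfeA
Step 12: A -> gS => fegfegfegfegS
Step 13: S -> fE => fegfegfegfegfE
Step 14: E -> eA => fegfegfegfegfeA
Step 15: A -> g => fegfegfegfegfeg
Total derivation steps: 15

15


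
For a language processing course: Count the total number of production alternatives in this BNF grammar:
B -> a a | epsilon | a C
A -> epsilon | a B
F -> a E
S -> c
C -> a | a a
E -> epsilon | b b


Counting alternatives per rule:
  B: 3 alternative(s)
  A: 2 alternative(s)
  F: 1 alternative(s)
  S: 1 alternative(s)
  C: 2 alternative(s)
  E: 2 alternative(s)
Sum: 3 + 2 + 1 + 1 + 2 + 2 = 11

11


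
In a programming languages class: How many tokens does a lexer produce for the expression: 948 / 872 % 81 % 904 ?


Scanning '948 / 872 % 81 % 904'
Token 1: '948' -> integer_literal
Token 2: '/' -> operator
Token 3: '872' -> integer_literal
Token 4: '%' -> operator
Token 5: '81' -> integer_literal
Token 6: '%' -> operator
Token 7: '904' -> integer_literal
Total tokens: 7

7


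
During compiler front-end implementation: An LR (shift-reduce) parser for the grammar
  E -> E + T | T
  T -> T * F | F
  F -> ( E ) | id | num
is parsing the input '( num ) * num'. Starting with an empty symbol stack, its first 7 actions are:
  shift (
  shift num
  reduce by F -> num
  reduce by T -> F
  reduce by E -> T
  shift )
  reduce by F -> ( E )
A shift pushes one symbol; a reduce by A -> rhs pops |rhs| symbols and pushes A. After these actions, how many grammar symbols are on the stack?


Tracking the symbol stack through each action:
  Action 1: shift '(' : push -> stack = [(] (size 1)
  Action 2: shift 'num' : push -> stack = [(, num] (size 2)
  Action 3: reduce by F -> num : pop 1, push F -> stack = [(, F] (size 2)
  Action 4: reduce by T -> F : pop 1, push T -> stack = [(, T] (size 2)
  Action 5: reduce by E -> T : pop 1, push E -> stack = [(, E] (size 2)
  Action 6: shift ')' : push -> stack = [(, E, )] (size 3)
  Action 7: reduce by F -> ( E ) : pop 3, push F -> stack = [F] (size 1)
Final stack size: 1

1


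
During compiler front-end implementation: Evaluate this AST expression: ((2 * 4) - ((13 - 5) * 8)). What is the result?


Expression: ((2 * 4) - ((13 - 5) * 8))
Evaluating step by step:
  2 * 4 = 8
  13 - 5 = 8
  8 * 8 = 64
  8 - 64 = -56
Result: -56

-56


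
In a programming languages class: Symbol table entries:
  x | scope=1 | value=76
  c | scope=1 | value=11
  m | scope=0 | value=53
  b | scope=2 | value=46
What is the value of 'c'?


Searching symbol table for 'c':
  x | scope=1 | value=76
  c | scope=1 | value=11 <- MATCH
  m | scope=0 | value=53
  b | scope=2 | value=46
Found 'c' at scope 1 with value 11

11


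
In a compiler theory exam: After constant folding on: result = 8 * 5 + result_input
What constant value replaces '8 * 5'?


Identifying constant sub-expression:
  Original: result = 8 * 5 + result_input
  8 and 5 are both compile-time constants
  Evaluating: 8 * 5 = 40
  After folding: result = 40 + result_input

40


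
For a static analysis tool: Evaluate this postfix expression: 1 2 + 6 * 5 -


Processing tokens left to right:
Push 1, Push 2
Pop 1 and 2, compute 1 + 2 = 3, push 3
Push 6
Pop 3 and 6, compute 3 * 6 = 18, push 18
Push 5
Pop 18 and 5, compute 18 - 5 = 13, push 13
Stack result: 13

13


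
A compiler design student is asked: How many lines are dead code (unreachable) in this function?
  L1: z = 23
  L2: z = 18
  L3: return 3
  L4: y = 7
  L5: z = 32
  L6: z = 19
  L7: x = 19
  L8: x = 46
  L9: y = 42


Analyzing control flow:
  L1: reachable (before return)
  L2: reachable (before return)
  L3: reachable (return statement)
  L4: DEAD (after return at L3)
  L5: DEAD (after return at L3)
  L6: DEAD (after return at L3)
  L7: DEAD (after return at L3)
  L8: DEAD (after return at L3)
  L9: DEAD (after return at L3)
Return at L3, total lines = 9
Dead lines: L4 through L9
Count: 6

6


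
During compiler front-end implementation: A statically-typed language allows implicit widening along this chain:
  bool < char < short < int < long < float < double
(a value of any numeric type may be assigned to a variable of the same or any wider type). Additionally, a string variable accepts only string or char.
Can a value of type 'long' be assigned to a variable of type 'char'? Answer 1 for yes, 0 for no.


Target variable type: char
Source value type: long
Numeric ranks: long=4, char=1
Widening allowed iff rank(source) <= rank(target): 4 <= 1? No
Result: 0

0


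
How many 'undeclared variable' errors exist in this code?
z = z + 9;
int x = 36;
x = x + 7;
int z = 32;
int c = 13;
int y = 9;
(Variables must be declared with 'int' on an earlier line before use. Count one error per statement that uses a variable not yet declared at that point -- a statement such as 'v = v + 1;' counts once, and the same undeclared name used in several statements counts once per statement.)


Scanning code line by line:
  Line 1: use 'z' -> ERROR (undeclared)
  Line 2: declare 'x' -> declared = ['x']
  Line 3: use 'x' -> OK (declared)
  Line 4: declare 'z' -> declared = ['x', 'z']
  Line 5: declare 'c' -> declared = ['c', 'x', 'z']
  Line 6: declare 'y' -> declared = ['c', 'x', 'y', 'z']
Total undeclared variable errors: 1

1


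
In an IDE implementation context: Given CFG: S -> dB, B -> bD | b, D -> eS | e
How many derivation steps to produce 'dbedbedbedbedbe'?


Grammar: S -> dB, B -> bD | b, D -> eS | e
Deriving 'dbedbedbedbedbe':
Step 1: S -> dB => dB
Step 2: B -> bD => dbD
Step 3: D -> eS => dbeS
Step 4: S -> dB => dbedB
Step 5: B -> bD => dbedbD
Step 6: D -> eS => dbedbeS
Step 7: S -> dB => dbedbedB
Step 8: B -> bD => dbedbedbD
Step 9: D -> eS => dbedbedbeS
Step 10: S -> dB => dbedbedbedB
Step 11: B -> bD => dbedbedbedbD
Step 12: D -> eS => dbedbedbedbeS
Step 13: S -> dB => dbedbedbedbedB
Step 14: B -> bD => dbedbedbedbedbD
Step 15: D -> e => dbedbedbedbedbe
Total derivation steps: 15

15


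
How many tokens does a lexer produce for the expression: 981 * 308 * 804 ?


Scanning '981 * 308 * 804'
Token 1: '981' -> integer_literal
Token 2: '*' -> operator
Token 3: '308' -> integer_literal
Token 4: '*' -> operator
Token 5: '804' -> integer_literal
Total tokens: 5

5


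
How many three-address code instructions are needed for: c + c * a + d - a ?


Expression: c + c * a + d - a
Generating three-address code (respecting * over +/- precedence):
  Instruction 1: t1 = c * a
  Instruction 2: t2 = c + t1
  Instruction 3: t3 = t2 + d
  Instruction 4: t4 = t3 - a
Total instructions: 4

4


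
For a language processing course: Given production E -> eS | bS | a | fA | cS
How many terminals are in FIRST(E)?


Production: E -> eS | bS | a | fA | cS
Examining each alternative for leading terminals:
  E -> eS : first terminal = 'e'
  E -> bS : first terminal = 'b'
  E -> a : first terminal = 'a'
  E -> fA : first terminal = 'f'
  E -> cS : first terminal = 'c'
FIRST(E) = {a, b, c, e, f}
Count: 5

5


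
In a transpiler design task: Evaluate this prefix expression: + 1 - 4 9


Parsing prefix expression: + 1 - 4 9
Step 1: Innermost operation '- 4 9'
  4 - 9 = -5
Step 2: Outer operation '+ 1 [-5]'
  1 + -5 = -4

-4


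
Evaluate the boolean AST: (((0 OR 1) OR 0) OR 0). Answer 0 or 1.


Step 1: Evaluate inner node
  0 OR 1 = 1
Step 2: Evaluate next node
  1 OR 0 = 1
Step 3: Evaluate root node
  1 OR 0 = 1

1


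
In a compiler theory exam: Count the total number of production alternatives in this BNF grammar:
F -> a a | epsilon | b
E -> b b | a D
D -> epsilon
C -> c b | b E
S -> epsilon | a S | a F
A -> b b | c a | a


Counting alternatives per rule:
  F: 3 alternative(s)
  E: 2 alternative(s)
  D: 1 alternative(s)
  C: 2 alternative(s)
  S: 3 alternative(s)
  A: 3 alternative(s)
Sum: 3 + 2 + 1 + 2 + 3 + 3 = 14

14


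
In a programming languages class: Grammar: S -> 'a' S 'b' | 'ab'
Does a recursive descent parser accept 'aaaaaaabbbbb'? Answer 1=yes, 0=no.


Grammar accepts strings of the form a^n b^n (n >= 1)
Word: 'aaaaaaabbbbb'
Counting: 7 a's and 5 b's
Check: 7 == 5? No
Mismatch: a-count != b-count
Rejected

0


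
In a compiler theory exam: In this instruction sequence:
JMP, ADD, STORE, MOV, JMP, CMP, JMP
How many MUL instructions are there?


Scanning instruction sequence for MUL:
  Position 1: JMP
  Position 2: ADD
  Position 3: STORE
  Position 4: MOV
  Position 5: JMP
  Position 6: CMP
  Position 7: JMP
Matches at positions: []
Total MUL count: 0

0


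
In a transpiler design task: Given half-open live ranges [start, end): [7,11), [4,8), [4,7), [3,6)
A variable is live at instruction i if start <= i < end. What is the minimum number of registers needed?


Live ranges:
  Var0: [7, 11)
  Var1: [4, 8)
  Var2: [4, 7)
  Var3: [3, 6)
Sweep-line events (position, delta, active):
  pos=3 start -> active=1
  pos=4 start -> active=2
  pos=4 start -> active=3
  pos=6 end -> active=2
  pos=7 end -> active=1
  pos=7 start -> active=2
  pos=8 end -> active=1
  pos=11 end -> active=0
Maximum simultaneous active: 3
Minimum registers needed: 3

3


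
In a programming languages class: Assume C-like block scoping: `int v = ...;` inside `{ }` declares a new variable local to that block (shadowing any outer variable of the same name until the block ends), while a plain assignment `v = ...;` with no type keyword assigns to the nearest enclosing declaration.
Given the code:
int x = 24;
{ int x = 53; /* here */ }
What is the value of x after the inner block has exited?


Analyzing scoping rules:
Outer scope: declares x = 24
Inner block: 'int x = 53;' declares a NEW x that shadows the outer one
When the block exits the inner x goes out of scope; the outer x was never modified -> 24
Result: 24

24


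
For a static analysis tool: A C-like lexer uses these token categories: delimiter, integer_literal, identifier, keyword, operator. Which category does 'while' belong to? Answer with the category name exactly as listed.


Token: 'while'
Checking categories:
  identifier: no
  integer_literal: no
  operator: no
  keyword: YES
  delimiter: no
Category: keyword

keyword


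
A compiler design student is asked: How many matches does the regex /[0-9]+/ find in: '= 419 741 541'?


Pattern: /[0-9]+/ (int literals)
Input: '= 419 741 541'
Scanning for matches:
  Match 1: '419'
  Match 2: '741'
  Match 3: '541'
Total matches: 3

3


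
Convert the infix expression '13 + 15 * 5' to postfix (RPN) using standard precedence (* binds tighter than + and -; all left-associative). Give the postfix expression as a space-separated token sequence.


Applying the shunting-yard algorithm:
  Operand 13 -> output
  Push '+' onto operator stack -> op-stack: [+]
  Operand 15 -> output
  Push '*' onto operator stack -> op-stack: [+, *]
  Operand 5 -> output
  End of input: pop '*' to output
  End of input: pop '+' to output
Postfix result: 13 15 5 * +

13 15 5 * +


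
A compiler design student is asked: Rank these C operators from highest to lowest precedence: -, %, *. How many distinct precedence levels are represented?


Looking up precedence for each operator:
  - -> precedence 5
  % -> precedence 6
  * -> precedence 6
Sorted highest to lowest: %, *, -
Distinct precedence values: [6, 5]
Number of distinct levels: 2

2


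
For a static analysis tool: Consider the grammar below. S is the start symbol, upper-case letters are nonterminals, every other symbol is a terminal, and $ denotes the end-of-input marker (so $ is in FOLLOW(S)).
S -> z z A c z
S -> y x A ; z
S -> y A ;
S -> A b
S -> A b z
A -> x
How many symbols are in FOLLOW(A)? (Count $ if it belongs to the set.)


S is the start symbol and does not occur in any rule body, so FOLLOW(S) = {$}.
Examining every occurrence of A in a rule body:
  S -> z z A c z : A is followed by terminal 'c' -> add 'c'
  S -> y x A ; z : A is followed by terminal ';' -> add ';'
  S -> y A ; : A is followed by terminal ';' -> add ';' (already in the set)
  S -> A b : A is followed by terminal 'b' -> add 'b'
  S -> A b z : A is followed by terminal 'b' -> add 'b' (already in the set)
  A -> x : A does not occur in the body -> contributes nothing
FOLLOW(A) = {;, b, c}
Count: 3

3


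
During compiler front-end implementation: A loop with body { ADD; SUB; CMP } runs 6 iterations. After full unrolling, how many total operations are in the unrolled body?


Loop body operations: ADD, SUB, CMP (3 ops per iteration)
Unrolling 6 iterations:
  Iteration 1: ADD, SUB, CMP (3 ops)
  Iteration 2: ADD, SUB, CMP (3 ops)
  Iteration 3: ADD, SUB, CMP (3 ops)
  Iteration 4: ADD, SUB, CMP (3 ops)
  Iteration 5: ADD, SUB, CMP (3 ops)
  Iteration 6: ADD, SUB, CMP (3 ops)
Total: 6 iterations * 3 ops/iter = 18 operations

18


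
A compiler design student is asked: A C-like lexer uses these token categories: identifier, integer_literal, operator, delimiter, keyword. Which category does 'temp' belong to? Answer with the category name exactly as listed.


Token: 'temp'
Checking categories:
  identifier: YES
  integer_literal: no
  operator: no
  keyword: no
  delimiter: no
Category: identifier

identifier


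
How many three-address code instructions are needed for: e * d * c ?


Expression: e * d * c
Generating three-address code (respecting * over +/- precedence):
  Instruction 1: t1 = e * d
  Instruction 2: t2 = t1 * c
Total instructions: 2

2
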